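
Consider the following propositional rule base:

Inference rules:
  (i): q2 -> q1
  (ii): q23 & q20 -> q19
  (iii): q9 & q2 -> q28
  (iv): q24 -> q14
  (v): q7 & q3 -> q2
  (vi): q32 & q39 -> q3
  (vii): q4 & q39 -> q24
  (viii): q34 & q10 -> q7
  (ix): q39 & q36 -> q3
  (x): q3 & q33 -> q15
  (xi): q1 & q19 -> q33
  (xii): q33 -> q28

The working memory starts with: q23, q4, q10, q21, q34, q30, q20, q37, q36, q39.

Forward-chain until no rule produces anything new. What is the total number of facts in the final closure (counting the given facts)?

20

[1] (ii) [q23 & q20 -> q19]; (vii) [q4 & q39 -> q24]; (viii) [q34 & q10 -> q7]; (ix) [q39 & q36 -> q3]. ⇒ new: q19, q24, q7, q3.
[2] (iv) [q24 -> q14]; (v) [q7 & q3 -> q2]. ⇒ new: q14, q2.
[3] (i) [q2 -> q1]. ⇒ new: q1.
[4] (xi) [q1 & q19 -> q33]. ⇒ new: q33.
[5] (x) [q3 & q33 -> q15]; (xii) [q33 -> q28]. ⇒ new: q15, q28.
Closure: {q1, q10, q14, q15, q19, q2, q20, q21, q23, q24, q28, q3, q30, q33, q34, q36, q37, q39, q4, q7} — 20 facts.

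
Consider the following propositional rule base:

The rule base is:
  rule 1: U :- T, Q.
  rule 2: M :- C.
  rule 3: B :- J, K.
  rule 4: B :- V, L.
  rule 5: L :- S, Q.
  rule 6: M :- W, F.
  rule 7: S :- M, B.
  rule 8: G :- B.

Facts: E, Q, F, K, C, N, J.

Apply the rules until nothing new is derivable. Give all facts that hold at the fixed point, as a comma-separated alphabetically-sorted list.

Round 1: rule 2 [M :- C.]; rule 3 [B :- J, K.]. New: M, B.
Round 2: rule 7 [S :- M, B.]; rule 8 [G :- B.]. New: S, G.
Round 3: rule 5 [L :- S, Q.]. New: L.

B, C, E, F, G, J, K, L, M, N, Q, S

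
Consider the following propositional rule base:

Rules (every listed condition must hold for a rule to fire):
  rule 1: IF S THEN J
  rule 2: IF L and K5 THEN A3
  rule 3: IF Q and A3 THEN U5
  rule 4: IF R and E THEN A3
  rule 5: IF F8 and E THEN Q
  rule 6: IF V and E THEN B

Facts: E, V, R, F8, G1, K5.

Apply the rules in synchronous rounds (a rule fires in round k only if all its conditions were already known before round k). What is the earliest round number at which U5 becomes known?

Round 1 — rule 4, rule 5, rule 6, derive A3, Q, B.
Round 2 — rule 3, derive U5.
U5 first appears in round 2.

2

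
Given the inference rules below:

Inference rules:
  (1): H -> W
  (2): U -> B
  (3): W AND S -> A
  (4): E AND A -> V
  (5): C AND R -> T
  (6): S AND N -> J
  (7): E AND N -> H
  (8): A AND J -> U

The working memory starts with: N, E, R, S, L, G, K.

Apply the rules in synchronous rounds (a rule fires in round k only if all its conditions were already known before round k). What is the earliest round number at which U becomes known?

[1] (6) [S AND N -> J]; (7) [E AND N -> H]. ⇒ new: J, H.
[2] (1) [H -> W]. ⇒ new: W.
[3] (3) [W AND S -> A]. ⇒ new: A.
[4] (4) [E AND A -> V]; (8) [A AND J -> U]. ⇒ new: V, U.
U first appears in round 4.

4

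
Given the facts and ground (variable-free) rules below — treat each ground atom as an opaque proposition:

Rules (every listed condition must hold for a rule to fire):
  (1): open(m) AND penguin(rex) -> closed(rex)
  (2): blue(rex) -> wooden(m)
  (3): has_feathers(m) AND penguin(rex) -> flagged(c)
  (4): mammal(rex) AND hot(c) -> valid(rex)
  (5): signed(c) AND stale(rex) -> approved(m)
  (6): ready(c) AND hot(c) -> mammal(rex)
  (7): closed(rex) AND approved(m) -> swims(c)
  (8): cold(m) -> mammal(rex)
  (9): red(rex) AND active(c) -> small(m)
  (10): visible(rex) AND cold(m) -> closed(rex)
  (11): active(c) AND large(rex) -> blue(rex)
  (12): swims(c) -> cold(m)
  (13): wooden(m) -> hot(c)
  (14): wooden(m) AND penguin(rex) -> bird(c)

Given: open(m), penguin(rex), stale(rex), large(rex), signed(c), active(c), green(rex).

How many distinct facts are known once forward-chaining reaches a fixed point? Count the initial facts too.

17

Round 1: (1) [open(m) AND penguin(rex) -> closed(rex)]; (5) [signed(c) AND stale(rex) -> approved(m)]; (11) [active(c) AND large(rex) -> blue(rex)]. New: closed(rex), approved(m), blue(rex).
Round 2: (2) [blue(rex) -> wooden(m)]; (7) [closed(rex) AND approved(m) -> swims(c)]. New: wooden(m), swims(c).
Round 3: (12) [swims(c) -> cold(m)]; (13) [wooden(m) -> hot(c)]; (14) [wooden(m) AND penguin(rex) -> bird(c)]. New: cold(m), hot(c), bird(c).
Round 4: (8) [cold(m) -> mammal(rex)]. New: mammal(rex).
Round 5: (4) [mammal(rex) AND hot(c) -> valid(rex)]. New: valid(rex).
Closure: {active(c), approved(m), bird(c), blue(rex), closed(rex), cold(m), green(rex), hot(c), large(rex), mammal(rex), open(m), penguin(rex), signed(c), stale(rex), swims(c), valid(rex), wooden(m)} — 17 facts.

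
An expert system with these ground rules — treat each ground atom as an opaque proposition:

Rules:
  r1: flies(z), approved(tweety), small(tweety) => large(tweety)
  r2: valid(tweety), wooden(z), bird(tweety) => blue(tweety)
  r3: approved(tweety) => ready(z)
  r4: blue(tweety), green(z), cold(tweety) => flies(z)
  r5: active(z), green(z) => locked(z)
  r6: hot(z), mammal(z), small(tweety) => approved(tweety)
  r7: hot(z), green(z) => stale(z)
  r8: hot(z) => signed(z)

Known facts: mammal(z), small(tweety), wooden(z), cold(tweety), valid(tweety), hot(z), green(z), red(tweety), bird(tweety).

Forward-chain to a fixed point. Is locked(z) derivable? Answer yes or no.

no

Round 1 fires r2, r6, r7, r8, giving blue(tweety), approved(tweety), stale(z), signed(z).
Round 2 fires r3, r4, giving ready(z), flies(z).
Round 3 fires r1, giving large(tweety).
Fixed point reached. locked(z) is concluded only by r5; r5 needs active(z) (never derived).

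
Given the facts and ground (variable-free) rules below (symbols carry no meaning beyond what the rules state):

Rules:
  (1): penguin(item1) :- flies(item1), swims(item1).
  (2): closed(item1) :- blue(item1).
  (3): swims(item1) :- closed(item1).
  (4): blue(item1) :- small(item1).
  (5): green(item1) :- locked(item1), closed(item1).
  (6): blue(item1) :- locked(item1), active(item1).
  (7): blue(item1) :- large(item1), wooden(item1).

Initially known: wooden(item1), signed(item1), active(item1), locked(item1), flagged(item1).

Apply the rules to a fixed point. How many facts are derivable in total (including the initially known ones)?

Round 1: (6) [blue(item1) :- locked(item1), active(item1).]. Adds blue(item1).
Round 2: (2) [closed(item1) :- blue(item1).]. Adds closed(item1).
Round 3: (3) [swims(item1) :- closed(item1).]; (5) [green(item1) :- locked(item1), closed(item1).]. Adds swims(item1), green(item1).
Closure: {active(item1), blue(item1), closed(item1), flagged(item1), green(item1), locked(item1), signed(item1), swims(item1), wooden(item1)} — 9 facts.

9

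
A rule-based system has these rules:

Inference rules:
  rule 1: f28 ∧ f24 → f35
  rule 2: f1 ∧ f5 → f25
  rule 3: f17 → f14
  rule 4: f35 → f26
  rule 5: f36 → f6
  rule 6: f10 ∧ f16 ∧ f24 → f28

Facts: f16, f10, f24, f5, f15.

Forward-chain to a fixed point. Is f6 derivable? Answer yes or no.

Round 1: rule 6 [f10 ∧ f16 ∧ f24 → f28]. Adds f28.
Round 2: rule 1 [f28 ∧ f24 → f35]. Adds f35.
Round 3: rule 4 [f35 → f26]. Adds f26.
Fixed point reached. f6 is concluded only by rule 5; rule 5 needs f36 (never derived).

no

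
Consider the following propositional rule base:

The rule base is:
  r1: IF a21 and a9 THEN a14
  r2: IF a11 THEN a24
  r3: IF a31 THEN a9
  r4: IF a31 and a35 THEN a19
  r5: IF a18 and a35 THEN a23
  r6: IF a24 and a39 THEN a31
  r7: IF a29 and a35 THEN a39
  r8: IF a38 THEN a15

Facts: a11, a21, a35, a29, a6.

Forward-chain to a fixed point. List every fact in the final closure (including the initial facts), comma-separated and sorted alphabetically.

a11, a14, a19, a21, a24, a29, a31, a35, a39, a6, a9

[1] r2 [IF a11 THEN a24]; r7 [IF a29 and a35 THEN a39]. ⇒ new: a24, a39.
[2] r6 [IF a24 and a39 THEN a31]. ⇒ new: a31.
[3] r3 [IF a31 THEN a9]; r4 [IF a31 and a35 THEN a19]. ⇒ new: a9, a19.
[4] r1 [IF a21 and a9 THEN a14]. ⇒ new: a14.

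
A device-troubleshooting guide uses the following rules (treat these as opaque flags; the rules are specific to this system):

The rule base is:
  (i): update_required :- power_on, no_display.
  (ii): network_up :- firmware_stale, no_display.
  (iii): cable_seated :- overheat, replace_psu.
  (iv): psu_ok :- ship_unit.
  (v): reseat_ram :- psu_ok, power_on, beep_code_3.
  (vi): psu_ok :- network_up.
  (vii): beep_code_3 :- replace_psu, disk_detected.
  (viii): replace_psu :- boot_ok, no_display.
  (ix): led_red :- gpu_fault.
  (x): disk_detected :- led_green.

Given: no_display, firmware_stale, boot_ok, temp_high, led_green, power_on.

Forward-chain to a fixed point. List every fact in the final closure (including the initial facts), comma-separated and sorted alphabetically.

Round 1: (i) [update_required :- power_on, no_display.]; (ii) [network_up :- firmware_stale, no_display.]; (viii) [replace_psu :- boot_ok, no_display.]; (x) [disk_detected :- led_green.]. New: update_required, network_up, replace_psu, disk_detected.
Round 2: (vi) [psu_ok :- network_up.]; (vii) [beep_code_3 :- replace_psu, disk_detected.]. New: psu_ok, beep_code_3.
Round 3: (v) [reseat_ram :- psu_ok, power_on, beep_code_3.]. New: reseat_ram.

beep_code_3, boot_ok, disk_detected, firmware_stale, led_green, network_up, no_display, power_on, psu_ok, replace_psu, reseat_ram, temp_high, update_required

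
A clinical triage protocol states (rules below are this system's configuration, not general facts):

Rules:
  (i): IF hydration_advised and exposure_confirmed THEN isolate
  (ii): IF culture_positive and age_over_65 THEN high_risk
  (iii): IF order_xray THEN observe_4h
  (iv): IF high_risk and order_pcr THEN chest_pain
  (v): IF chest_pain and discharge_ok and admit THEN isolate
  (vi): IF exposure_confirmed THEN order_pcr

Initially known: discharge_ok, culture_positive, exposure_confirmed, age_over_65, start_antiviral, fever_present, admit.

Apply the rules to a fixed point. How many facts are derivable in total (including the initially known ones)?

11

Round 1: (ii) [IF culture_positive and age_over_65 THEN high_risk]; (vi) [IF exposure_confirmed THEN order_pcr]. New: high_risk, order_pcr.
Round 2: (iv) [IF high_risk and order_pcr THEN chest_pain]. New: chest_pain.
Round 3: (v) [IF chest_pain and discharge_ok and admit THEN isolate]. New: isolate.
Closure: {admit, age_over_65, chest_pain, culture_positive, discharge_ok, exposure_confirmed, fever_present, high_risk, isolate, order_pcr, start_antiviral} — 11 facts.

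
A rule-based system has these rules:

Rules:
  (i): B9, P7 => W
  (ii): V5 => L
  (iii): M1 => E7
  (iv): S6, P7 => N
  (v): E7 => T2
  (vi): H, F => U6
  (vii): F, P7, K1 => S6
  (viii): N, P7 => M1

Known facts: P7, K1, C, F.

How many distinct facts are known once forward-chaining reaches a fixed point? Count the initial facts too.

9

Round 1 — (vii), derive S6.
Round 2 — (iv), derive N.
Round 3 — (viii), derive M1.
Round 4 — (iii), derive E7.
Round 5 — (v), derive T2.
Closure: {C, E7, F, K1, M1, N, P7, S6, T2} — 9 facts.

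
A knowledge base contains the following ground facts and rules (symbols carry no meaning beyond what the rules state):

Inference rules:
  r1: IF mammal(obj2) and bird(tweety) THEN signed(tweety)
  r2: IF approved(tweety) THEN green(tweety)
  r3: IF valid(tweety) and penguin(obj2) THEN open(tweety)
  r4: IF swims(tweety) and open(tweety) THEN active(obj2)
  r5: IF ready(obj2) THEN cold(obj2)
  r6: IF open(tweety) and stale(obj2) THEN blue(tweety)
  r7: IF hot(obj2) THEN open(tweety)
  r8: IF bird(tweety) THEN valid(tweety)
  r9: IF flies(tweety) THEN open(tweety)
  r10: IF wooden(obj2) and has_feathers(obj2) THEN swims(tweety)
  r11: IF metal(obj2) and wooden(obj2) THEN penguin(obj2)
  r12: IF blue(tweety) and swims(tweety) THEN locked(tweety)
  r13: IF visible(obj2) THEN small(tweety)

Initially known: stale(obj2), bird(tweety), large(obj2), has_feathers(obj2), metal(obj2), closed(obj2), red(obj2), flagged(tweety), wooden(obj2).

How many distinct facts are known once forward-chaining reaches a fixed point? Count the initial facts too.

Round 1 fires r8, r10, r11, giving valid(tweety), swims(tweety), penguin(obj2).
Round 2 fires r3, giving open(tweety).
Round 3 fires r4, r6, giving active(obj2), blue(tweety).
Round 4 fires r12, giving locked(tweety).
Closure: {active(obj2), bird(tweety), blue(tweety), closed(obj2), flagged(tweety), has_feathers(obj2), large(obj2), locked(tweety), metal(obj2), open(tweety), penguin(obj2), red(obj2), stale(obj2), swims(tweety), valid(tweety), wooden(obj2)} — 16 facts.

16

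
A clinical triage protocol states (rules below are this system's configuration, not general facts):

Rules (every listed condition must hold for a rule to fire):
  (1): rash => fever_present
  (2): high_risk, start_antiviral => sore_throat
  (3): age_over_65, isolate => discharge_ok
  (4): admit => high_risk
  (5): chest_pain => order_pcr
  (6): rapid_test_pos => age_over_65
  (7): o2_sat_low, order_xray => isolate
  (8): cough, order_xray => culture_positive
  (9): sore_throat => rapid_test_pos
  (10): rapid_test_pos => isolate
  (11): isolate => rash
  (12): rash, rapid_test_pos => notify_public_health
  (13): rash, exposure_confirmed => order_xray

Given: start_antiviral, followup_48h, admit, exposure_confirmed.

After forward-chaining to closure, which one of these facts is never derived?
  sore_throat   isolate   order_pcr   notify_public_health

Round 1: (4) [admit => high_risk]. New: high_risk.
Round 2: (2) [high_risk, start_antiviral => sore_throat]. New: sore_throat.
Round 3: (9) [sore_throat => rapid_test_pos]. New: rapid_test_pos.
Round 4: (6) [rapid_test_pos => age_over_65]; (10) [rapid_test_pos => isolate]. New: age_over_65, isolate.
Round 5: (3) [age_over_65, isolate => discharge_ok]; (11) [isolate => rash]. New: discharge_ok, rash.
Round 6: (1) [rash => fever_present]; (12) [rash, rapid_test_pos => notify_public_health]; (13) [rash, exposure_confirmed => order_xray]. New: fever_present, notify_public_health, order_xray.
Derived: notify_public_health (round 6), isolate (round 4), sore_throat (round 2). order_pcr never appears in any round.

order_pcr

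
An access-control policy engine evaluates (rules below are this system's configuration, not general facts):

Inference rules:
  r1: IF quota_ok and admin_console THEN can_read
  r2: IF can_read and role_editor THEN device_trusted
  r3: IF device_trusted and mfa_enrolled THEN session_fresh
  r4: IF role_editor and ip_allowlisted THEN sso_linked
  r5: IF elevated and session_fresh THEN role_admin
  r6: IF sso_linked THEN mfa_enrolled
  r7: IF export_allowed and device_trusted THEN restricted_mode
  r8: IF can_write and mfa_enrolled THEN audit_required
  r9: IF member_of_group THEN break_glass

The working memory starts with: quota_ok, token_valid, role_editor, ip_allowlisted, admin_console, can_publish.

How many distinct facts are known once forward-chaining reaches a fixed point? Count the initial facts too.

11

Round 1: r1 [IF quota_ok and admin_console THEN can_read]; r4 [IF role_editor and ip_allowlisted THEN sso_linked]. New: can_read, sso_linked.
Round 2: r2 [IF can_read and role_editor THEN device_trusted]; r6 [IF sso_linked THEN mfa_enrolled]. New: device_trusted, mfa_enrolled.
Round 3: r3 [IF device_trusted and mfa_enrolled THEN session_fresh]. New: session_fresh.
Closure: {admin_console, can_publish, can_read, device_trusted, ip_allowlisted, mfa_enrolled, quota_ok, role_editor, session_fresh, sso_linked, token_valid} — 11 facts.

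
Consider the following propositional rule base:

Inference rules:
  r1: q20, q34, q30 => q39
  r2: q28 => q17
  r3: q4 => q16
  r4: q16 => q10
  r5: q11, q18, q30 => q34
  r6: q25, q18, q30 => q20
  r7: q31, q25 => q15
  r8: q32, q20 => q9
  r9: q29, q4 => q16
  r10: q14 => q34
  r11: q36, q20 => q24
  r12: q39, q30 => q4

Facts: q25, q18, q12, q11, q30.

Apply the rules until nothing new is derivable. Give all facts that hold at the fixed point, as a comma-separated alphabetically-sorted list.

q10, q11, q12, q16, q18, q20, q25, q30, q34, q39, q4

Round 1: r5 [q11, q18, q30 => q34]; r6 [q25, q18, q30 => q20]. Adds q34, q20.
Round 2: r1 [q20, q34, q30 => q39]. Adds q39.
Round 3: r12 [q39, q30 => q4]. Adds q4.
Round 4: r3 [q4 => q16]. Adds q16.
Round 5: r4 [q16 => q10]. Adds q10.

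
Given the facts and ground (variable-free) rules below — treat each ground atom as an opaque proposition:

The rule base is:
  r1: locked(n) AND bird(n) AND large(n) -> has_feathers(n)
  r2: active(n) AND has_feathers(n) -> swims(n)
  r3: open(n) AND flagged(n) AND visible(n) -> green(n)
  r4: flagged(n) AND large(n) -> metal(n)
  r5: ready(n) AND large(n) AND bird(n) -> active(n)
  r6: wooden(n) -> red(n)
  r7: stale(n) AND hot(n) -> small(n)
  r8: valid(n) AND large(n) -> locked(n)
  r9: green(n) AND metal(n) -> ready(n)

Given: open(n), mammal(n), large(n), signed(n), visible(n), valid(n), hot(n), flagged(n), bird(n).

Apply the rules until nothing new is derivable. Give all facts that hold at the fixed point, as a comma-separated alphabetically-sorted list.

Round 1: r3 [open(n) AND flagged(n) AND visible(n) -> green(n)]; r4 [flagged(n) AND large(n) -> metal(n)]; r8 [valid(n) AND large(n) -> locked(n)]. Adds green(n), metal(n), locked(n).
Round 2: r1 [locked(n) AND bird(n) AND large(n) -> has_feathers(n)]; r9 [green(n) AND metal(n) -> ready(n)]. Adds has_feathers(n), ready(n).
Round 3: r5 [ready(n) AND large(n) AND bird(n) -> active(n)]. Adds active(n).
Round 4: r2 [active(n) AND has_feathers(n) -> swims(n)]. Adds swims(n).

active(n), bird(n), flagged(n), green(n), has_feathers(n), hot(n), large(n), locked(n), mammal(n), metal(n), open(n), ready(n), signed(n), swims(n), valid(n), visible(n)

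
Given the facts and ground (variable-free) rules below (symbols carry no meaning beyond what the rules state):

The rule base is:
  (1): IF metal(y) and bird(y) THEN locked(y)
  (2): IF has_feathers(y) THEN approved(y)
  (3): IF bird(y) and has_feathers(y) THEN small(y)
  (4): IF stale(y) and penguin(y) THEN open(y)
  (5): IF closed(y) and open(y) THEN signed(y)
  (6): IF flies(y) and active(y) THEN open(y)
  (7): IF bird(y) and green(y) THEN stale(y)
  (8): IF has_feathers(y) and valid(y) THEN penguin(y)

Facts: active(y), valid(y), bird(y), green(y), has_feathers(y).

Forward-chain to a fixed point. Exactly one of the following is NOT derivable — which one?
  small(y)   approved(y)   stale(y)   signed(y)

signed(y)

Round 1: (2) [IF has_feathers(y) THEN approved(y)]; (3) [IF bird(y) and has_feathers(y) THEN small(y)]; (7) [IF bird(y) and green(y) THEN stale(y)]; (8) [IF has_feathers(y) and valid(y) THEN penguin(y)]. Adds approved(y), small(y), stale(y), penguin(y).
Round 2: (4) [IF stale(y) and penguin(y) THEN open(y)]. Adds open(y).
Derived: stale(y) (round 1), approved(y) (round 1), small(y) (round 1). signed(y) never appears in any round.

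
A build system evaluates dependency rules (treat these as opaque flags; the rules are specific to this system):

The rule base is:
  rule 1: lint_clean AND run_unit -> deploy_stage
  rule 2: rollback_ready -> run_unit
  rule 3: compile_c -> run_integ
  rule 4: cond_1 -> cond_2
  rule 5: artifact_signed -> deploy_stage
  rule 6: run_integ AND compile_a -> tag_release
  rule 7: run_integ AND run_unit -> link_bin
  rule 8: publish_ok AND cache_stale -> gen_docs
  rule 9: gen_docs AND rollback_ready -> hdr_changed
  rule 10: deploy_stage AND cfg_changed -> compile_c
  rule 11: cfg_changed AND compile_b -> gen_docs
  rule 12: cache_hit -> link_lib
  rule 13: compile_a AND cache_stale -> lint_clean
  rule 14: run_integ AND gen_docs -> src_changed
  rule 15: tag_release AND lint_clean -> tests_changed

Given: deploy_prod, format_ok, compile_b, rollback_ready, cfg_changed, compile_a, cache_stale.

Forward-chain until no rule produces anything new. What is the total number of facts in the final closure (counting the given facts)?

18

Round 1 — rule 2, rule 11, rule 13, derive run_unit, gen_docs, lint_clean.
Round 2 — rule 1, rule 9, derive deploy_stage, hdr_changed.
Round 3 — rule 10, derive compile_c.
Round 4 — rule 3, derive run_integ.
Round 5 — rule 6, rule 7, rule 14, derive tag_release, link_bin, src_changed.
Round 6 — rule 15, derive tests_changed.
Closure: {cache_stale, cfg_changed, compile_a, compile_b, compile_c, deploy_prod, deploy_stage, format_ok, gen_docs, hdr_changed, link_bin, lint_clean, rollback_ready, run_integ, run_unit, src_changed, tag_release, tests_changed} — 18 facts.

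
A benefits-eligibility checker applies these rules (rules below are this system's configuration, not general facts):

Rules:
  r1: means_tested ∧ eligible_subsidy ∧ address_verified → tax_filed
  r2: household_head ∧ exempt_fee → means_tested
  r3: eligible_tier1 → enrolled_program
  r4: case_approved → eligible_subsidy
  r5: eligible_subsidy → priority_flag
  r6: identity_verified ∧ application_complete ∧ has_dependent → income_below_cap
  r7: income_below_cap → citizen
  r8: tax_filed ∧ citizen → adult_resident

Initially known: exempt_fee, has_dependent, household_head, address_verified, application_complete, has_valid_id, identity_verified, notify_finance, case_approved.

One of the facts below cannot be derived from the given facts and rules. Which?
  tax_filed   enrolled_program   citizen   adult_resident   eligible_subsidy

enrolled_program

Round 1: r2 [household_head ∧ exempt_fee → means_tested]; r4 [case_approved → eligible_subsidy]; r6 [identity_verified ∧ application_complete ∧ has_dependent → income_below_cap]. Adds means_tested, eligible_subsidy, income_below_cap.
Round 2: r1 [means_tested ∧ eligible_subsidy ∧ address_verified → tax_filed]; r5 [eligible_subsidy → priority_flag]; r7 [income_below_cap → citizen]. Adds tax_filed, priority_flag, citizen.
Round 3: r8 [tax_filed ∧ citizen → adult_resident]. Adds adult_resident.
Derived: tax_filed (round 2), eligible_subsidy (round 1), citizen (round 2), adult_resident (round 3). enrolled_program never appears in any round.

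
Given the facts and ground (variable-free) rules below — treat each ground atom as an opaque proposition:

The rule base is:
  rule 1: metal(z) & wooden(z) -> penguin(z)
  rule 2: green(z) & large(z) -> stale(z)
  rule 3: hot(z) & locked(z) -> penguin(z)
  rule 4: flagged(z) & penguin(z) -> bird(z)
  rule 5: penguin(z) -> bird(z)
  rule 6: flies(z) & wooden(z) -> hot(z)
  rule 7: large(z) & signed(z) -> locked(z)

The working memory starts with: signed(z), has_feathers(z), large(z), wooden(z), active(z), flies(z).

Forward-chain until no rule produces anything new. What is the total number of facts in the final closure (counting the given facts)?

Round 1 — rule 6, rule 7, derive hot(z), locked(z).
Round 2 — rule 3, derive penguin(z).
Round 3 — rule 5, derive bird(z).
Closure: {active(z), bird(z), flies(z), has_feathers(z), hot(z), large(z), locked(z), penguin(z), signed(z), wooden(z)} — 10 facts.

10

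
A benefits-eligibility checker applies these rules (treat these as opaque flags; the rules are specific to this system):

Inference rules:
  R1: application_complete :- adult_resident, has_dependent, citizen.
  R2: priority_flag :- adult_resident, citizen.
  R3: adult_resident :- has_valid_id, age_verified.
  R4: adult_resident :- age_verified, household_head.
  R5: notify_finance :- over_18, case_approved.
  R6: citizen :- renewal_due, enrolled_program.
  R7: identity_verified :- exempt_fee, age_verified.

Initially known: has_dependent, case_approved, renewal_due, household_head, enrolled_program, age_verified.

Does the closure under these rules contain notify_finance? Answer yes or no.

Round 1: R4 [adult_resident :- age_verified, household_head.]; R6 [citizen :- renewal_due, enrolled_program.]. New: adult_resident, citizen.
Round 2: R1 [application_complete :- adult_resident, has_dependent, citizen.]; R2 [priority_flag :- adult_resident, citizen.]. New: application_complete, priority_flag.
Fixed point reached. notify_finance is concluded only by R5; R5 needs over_18 (never derived).

no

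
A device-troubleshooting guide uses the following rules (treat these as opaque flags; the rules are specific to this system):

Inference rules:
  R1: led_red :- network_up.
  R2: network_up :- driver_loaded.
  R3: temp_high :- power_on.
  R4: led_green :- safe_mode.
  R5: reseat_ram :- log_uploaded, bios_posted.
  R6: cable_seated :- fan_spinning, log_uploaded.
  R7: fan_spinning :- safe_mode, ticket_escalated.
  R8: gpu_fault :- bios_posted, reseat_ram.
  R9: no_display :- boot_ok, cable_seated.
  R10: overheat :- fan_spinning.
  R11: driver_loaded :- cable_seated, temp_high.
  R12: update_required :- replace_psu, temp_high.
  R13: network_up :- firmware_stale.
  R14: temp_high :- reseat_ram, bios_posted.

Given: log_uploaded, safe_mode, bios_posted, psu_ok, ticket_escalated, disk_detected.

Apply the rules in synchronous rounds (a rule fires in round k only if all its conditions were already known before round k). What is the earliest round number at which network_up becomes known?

4

Round 1: R4 [led_green :- safe_mode.]; R5 [reseat_ram :- log_uploaded, bios_posted.]; R7 [fan_spinning :- safe_mode, ticket_escalated.]. New: led_green, reseat_ram, fan_spinning.
Round 2: R6 [cable_seated :- fan_spinning, log_uploaded.]; R8 [gpu_fault :- bios_posted, reseat_ram.]; R10 [overheat :- fan_spinning.]; R14 [temp_high :- reseat_ram, bios_posted.]. New: cable_seated, gpu_fault, overheat, temp_high.
Round 3: R11 [driver_loaded :- cable_seated, temp_high.]. New: driver_loaded.
Round 4: R2 [network_up :- driver_loaded.]. New: network_up.
network_up first appears in round 4.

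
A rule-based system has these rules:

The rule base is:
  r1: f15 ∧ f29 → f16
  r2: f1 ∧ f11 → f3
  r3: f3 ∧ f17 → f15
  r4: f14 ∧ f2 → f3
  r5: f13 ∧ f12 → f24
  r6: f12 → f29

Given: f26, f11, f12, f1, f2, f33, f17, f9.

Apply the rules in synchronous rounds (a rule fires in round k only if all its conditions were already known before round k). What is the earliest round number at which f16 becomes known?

3

Round 1: r2 [f1 ∧ f11 → f3]; r6 [f12 → f29]. New: f3, f29.
Round 2: r3 [f3 ∧ f17 → f15]. New: f15.
Round 3: r1 [f15 ∧ f29 → f16]. New: f16.
f16 first appears in round 3.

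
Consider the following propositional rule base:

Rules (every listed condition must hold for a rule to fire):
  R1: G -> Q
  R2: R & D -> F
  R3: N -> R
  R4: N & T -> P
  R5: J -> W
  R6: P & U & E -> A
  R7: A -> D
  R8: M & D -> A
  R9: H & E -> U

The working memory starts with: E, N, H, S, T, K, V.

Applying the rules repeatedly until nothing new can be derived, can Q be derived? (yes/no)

Round 1: R3 [N -> R]; R4 [N & T -> P]; R9 [H & E -> U]. Adds R, P, U.
Round 2: R6 [P & U & E -> A]. Adds A.
Round 3: R7 [A -> D]. Adds D.
Round 4: R2 [R & D -> F]. Adds F.
Fixed point reached. Q is concluded only by R1; R1 needs G (never derived).

no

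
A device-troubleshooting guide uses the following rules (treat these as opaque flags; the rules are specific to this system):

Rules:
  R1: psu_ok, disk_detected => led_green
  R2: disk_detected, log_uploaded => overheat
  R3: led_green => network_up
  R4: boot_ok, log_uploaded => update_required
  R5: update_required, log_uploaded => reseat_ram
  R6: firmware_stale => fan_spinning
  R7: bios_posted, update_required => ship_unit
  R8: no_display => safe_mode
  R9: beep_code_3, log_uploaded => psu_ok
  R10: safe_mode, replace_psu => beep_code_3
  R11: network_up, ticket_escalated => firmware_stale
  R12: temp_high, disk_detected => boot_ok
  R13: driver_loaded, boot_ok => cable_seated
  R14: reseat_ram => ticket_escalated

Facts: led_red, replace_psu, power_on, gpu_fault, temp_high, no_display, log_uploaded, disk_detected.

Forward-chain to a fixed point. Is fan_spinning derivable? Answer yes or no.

yes

Round 1 fires R2, R8, R12, giving overheat, safe_mode, boot_ok.
Round 2 fires R4, R10, giving update_required, beep_code_3.
Round 3 fires R5, R9, giving reseat_ram, psu_ok.
Round 4 fires R1, R14, giving led_green, ticket_escalated.
Round 5 fires R3, giving network_up.
Round 6 fires R11, giving firmware_stale.
Round 7 fires R6, giving fan_spinning.
fan_spinning appears in round 7, so it is derivable.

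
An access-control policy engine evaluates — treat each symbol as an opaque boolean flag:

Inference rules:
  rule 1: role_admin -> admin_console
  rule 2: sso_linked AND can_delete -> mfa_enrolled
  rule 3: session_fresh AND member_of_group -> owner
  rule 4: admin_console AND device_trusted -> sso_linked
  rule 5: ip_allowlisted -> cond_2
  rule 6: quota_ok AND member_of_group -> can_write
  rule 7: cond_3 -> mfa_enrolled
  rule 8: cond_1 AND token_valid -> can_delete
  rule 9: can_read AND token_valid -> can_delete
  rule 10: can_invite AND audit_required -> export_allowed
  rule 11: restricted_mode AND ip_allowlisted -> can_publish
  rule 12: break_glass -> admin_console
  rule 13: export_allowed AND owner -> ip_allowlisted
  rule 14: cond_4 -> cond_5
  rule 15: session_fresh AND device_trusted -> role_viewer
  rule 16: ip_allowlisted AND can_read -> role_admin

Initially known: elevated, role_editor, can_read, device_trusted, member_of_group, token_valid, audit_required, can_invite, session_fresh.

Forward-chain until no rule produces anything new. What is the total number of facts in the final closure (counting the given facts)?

19

Round 1 fires rule 3, rule 9, rule 10, rule 15, giving owner, can_delete, export_allowed, role_viewer.
Round 2 fires rule 13, giving ip_allowlisted.
Round 3 fires rule 5, rule 16, giving cond_2, role_admin.
Round 4 fires rule 1, giving admin_console.
Round 5 fires rule 4, giving sso_linked.
Round 6 fires rule 2, giving mfa_enrolled.
Closure: {admin_console, audit_required, can_delete, can_invite, can_read, cond_2, device_trusted, elevated, export_allowed, ip_allowlisted, member_of_group, mfa_enrolled, owner, role_admin, role_editor, role_viewer, session_fresh, sso_linked, token_valid} — 19 facts.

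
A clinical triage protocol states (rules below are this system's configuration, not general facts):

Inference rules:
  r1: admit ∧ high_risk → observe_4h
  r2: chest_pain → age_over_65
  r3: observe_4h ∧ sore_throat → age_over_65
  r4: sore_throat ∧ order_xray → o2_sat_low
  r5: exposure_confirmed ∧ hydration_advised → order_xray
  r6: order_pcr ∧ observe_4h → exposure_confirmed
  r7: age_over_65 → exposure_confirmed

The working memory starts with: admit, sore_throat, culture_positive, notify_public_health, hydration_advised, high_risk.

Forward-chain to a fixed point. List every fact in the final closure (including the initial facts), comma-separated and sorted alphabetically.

admit, age_over_65, culture_positive, exposure_confirmed, high_risk, hydration_advised, notify_public_health, o2_sat_low, observe_4h, order_xray, sore_throat

Round 1 — r1, derive observe_4h.
Round 2 — r3, derive age_over_65.
Round 3 — r7, derive exposure_confirmed.
Round 4 — r5, derive order_xray.
Round 5 — r4, derive o2_sat_low.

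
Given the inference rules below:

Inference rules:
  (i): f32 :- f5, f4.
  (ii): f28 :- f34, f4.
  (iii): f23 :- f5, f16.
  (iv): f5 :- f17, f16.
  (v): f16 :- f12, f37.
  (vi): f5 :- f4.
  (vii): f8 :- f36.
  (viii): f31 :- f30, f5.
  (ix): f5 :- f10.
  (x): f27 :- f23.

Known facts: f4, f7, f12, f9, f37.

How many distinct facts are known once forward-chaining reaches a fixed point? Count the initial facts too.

10

Round 1 fires (v), (vi), giving f16, f5.
Round 2 fires (i), (iii), giving f32, f23.
Round 3 fires (x), giving f27.
Closure: {f12, f16, f23, f27, f32, f37, f4, f5, f7, f9} — 10 facts.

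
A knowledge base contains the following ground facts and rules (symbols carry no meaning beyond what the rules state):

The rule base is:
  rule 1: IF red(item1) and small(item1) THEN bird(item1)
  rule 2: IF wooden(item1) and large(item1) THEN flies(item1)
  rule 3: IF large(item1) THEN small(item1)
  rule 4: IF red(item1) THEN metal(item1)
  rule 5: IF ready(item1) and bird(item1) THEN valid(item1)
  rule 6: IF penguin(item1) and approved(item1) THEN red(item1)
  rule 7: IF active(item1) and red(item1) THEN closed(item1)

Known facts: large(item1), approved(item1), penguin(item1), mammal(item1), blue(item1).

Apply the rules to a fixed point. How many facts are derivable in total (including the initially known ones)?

[1] rule 3 [IF large(item1) THEN small(item1)]; rule 6 [IF penguin(item1) and approved(item1) THEN red(item1)]. ⇒ new: small(item1), red(item1).
[2] rule 1 [IF red(item1) and small(item1) THEN bird(item1)]; rule 4 [IF red(item1) THEN metal(item1)]. ⇒ new: bird(item1), metal(item1).
Closure: {approved(item1), bird(item1), blue(item1), large(item1), mammal(item1), metal(item1), penguin(item1), red(item1), small(item1)} — 9 facts.

9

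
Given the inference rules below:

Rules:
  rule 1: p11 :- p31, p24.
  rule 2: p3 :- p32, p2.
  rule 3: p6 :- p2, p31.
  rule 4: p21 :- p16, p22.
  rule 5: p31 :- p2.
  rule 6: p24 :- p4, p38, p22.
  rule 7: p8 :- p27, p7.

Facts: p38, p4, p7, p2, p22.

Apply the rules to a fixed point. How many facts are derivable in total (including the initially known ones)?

9

[1] rule 5 [p31 :- p2.]; rule 6 [p24 :- p4, p38, p22.]. ⇒ new: p31, p24.
[2] rule 1 [p11 :- p31, p24.]; rule 3 [p6 :- p2, p31.]. ⇒ new: p11, p6.
Closure: {p11, p2, p22, p24, p31, p38, p4, p6, p7} — 9 facts.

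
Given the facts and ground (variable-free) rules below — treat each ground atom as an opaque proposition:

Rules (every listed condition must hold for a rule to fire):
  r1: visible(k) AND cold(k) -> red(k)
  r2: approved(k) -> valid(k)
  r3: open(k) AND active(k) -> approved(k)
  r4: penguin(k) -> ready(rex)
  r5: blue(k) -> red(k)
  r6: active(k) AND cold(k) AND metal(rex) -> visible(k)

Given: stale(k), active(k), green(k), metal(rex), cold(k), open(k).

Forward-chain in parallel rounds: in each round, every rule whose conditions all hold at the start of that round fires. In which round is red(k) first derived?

2

Round 1 — r3, r6, derive approved(k), visible(k).
Round 2 — r1, r2, derive red(k), valid(k).
red(k) first appears in round 2.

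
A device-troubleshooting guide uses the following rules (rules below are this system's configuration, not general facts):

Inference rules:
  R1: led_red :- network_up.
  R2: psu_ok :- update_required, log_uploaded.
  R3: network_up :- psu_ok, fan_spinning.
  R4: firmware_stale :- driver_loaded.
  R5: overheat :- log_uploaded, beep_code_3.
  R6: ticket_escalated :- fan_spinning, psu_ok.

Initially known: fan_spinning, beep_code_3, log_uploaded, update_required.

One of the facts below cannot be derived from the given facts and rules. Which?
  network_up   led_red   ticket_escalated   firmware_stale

Round 1: R2 [psu_ok :- update_required, log_uploaded.]; R5 [overheat :- log_uploaded, beep_code_3.]. New: psu_ok, overheat.
Round 2: R3 [network_up :- psu_ok, fan_spinning.]; R6 [ticket_escalated :- fan_spinning, psu_ok.]. New: network_up, ticket_escalated.
Round 3: R1 [led_red :- network_up.]. New: led_red.
Derived: network_up (round 2), ticket_escalated (round 2), led_red (round 3). firmware_stale never appears in any round.

firmware_stale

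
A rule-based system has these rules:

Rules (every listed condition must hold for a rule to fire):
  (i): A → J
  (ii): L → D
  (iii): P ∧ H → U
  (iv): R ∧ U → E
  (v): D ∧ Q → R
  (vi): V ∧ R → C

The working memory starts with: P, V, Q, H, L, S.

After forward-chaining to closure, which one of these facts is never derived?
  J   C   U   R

J

Round 1 fires (ii), (iii), giving D, U.
Round 2 fires (v), giving R.
Round 3 fires (iv), (vi), giving E, C.
Derived: C (round 3), R (round 2), U (round 1). J never appears in any round.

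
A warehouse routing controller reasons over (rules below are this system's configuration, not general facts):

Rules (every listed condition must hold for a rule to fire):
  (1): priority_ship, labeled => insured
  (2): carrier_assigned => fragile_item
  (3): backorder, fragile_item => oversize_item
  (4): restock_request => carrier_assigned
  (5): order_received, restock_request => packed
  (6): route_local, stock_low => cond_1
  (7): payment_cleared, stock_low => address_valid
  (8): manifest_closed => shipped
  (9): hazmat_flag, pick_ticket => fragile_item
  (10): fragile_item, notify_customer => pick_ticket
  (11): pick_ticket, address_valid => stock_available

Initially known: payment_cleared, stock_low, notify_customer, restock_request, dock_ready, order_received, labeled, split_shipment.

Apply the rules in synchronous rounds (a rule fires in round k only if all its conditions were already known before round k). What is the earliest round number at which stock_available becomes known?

4

Round 1: (4) [restock_request => carrier_assigned]; (5) [order_received, restock_request => packed]; (7) [payment_cleared, stock_low => address_valid]. New: carrier_assigned, packed, address_valid.
Round 2: (2) [carrier_assigned => fragile_item]. New: fragile_item.
Round 3: (10) [fragile_item, notify_customer => pick_ticket]. New: pick_ticket.
Round 4: (11) [pick_ticket, address_valid => stock_available]. New: stock_available.
stock_available first appears in round 4.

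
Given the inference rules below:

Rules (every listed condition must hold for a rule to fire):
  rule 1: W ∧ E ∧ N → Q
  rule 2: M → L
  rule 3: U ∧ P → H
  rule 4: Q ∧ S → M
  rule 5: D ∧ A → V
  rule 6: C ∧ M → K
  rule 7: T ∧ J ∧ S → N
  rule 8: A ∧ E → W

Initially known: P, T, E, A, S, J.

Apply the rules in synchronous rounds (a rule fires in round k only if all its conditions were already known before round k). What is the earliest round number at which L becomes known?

Round 1: rule 7 [T ∧ J ∧ S → N]; rule 8 [A ∧ E → W]. Adds N, W.
Round 2: rule 1 [W ∧ E ∧ N → Q]. Adds Q.
Round 3: rule 4 [Q ∧ S → M]. Adds M.
Round 4: rule 2 [M → L]. Adds L.
L first appears in round 4.

4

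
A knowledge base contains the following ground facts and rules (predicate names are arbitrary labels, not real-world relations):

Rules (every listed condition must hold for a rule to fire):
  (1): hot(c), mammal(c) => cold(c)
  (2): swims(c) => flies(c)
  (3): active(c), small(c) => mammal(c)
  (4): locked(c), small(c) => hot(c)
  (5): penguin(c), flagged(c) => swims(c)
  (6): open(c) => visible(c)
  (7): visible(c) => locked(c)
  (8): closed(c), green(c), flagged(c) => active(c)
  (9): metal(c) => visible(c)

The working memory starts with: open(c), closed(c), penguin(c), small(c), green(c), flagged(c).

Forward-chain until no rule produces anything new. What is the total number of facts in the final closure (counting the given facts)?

14

Round 1: (5) [penguin(c), flagged(c) => swims(c)]; (6) [open(c) => visible(c)]; (8) [closed(c), green(c), flagged(c) => active(c)]. New: swims(c), visible(c), active(c).
Round 2: (2) [swims(c) => flies(c)]; (3) [active(c), small(c) => mammal(c)]; (7) [visible(c) => locked(c)]. New: flies(c), mammal(c), locked(c).
Round 3: (4) [locked(c), small(c) => hot(c)]. New: hot(c).
Round 4: (1) [hot(c), mammal(c) => cold(c)]. New: cold(c).
Closure: {active(c), closed(c), cold(c), flagged(c), flies(c), green(c), hot(c), locked(c), mammal(c), open(c), penguin(c), small(c), swims(c), visible(c)} — 14 facts.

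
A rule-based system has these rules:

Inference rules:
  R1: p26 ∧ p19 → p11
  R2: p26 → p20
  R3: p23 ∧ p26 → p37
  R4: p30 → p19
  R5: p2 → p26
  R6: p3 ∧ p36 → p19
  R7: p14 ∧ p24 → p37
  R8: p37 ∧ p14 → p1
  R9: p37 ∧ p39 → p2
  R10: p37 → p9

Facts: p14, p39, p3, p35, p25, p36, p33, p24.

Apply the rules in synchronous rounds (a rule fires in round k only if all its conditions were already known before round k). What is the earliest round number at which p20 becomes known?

Round 1: R6 [p3 ∧ p36 → p19]; R7 [p14 ∧ p24 → p37]. Adds p19, p37.
Round 2: R8 [p37 ∧ p14 → p1]; R9 [p37 ∧ p39 → p2]; R10 [p37 → p9]. Adds p1, p2, p9.
Round 3: R5 [p2 → p26]. Adds p26.
Round 4: R1 [p26 ∧ p19 → p11]; R2 [p26 → p20]. Adds p11, p20.
p20 first appears in round 4.

4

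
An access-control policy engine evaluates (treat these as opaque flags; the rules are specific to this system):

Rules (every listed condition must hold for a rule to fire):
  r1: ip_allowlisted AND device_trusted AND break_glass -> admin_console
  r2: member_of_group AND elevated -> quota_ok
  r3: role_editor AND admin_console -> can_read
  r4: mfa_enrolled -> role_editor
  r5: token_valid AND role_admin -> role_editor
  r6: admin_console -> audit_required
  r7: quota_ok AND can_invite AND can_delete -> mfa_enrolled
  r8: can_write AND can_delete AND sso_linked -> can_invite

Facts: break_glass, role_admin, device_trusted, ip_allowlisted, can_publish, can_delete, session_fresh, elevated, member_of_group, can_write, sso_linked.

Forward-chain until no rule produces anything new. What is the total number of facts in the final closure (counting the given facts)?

Round 1 fires r1, r2, r8, giving admin_console, quota_ok, can_invite.
Round 2 fires r6, r7, giving audit_required, mfa_enrolled.
Round 3 fires r4, giving role_editor.
Round 4 fires r3, giving can_read.
Closure: {admin_console, audit_required, break_glass, can_delete, can_invite, can_publish, can_read, can_write, device_trusted, elevated, ip_allowlisted, member_of_group, mfa_enrolled, quota_ok, role_admin, role_editor, session_fresh, sso_linked} — 18 facts.

18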